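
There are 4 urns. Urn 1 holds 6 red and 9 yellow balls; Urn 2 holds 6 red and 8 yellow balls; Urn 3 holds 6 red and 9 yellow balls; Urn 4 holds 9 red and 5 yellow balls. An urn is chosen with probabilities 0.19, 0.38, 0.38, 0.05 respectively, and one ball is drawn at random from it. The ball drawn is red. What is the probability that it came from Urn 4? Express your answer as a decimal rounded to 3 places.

Tabulate prior·likelihood by source: [1] prior 0.19, lik 0.4, product 0.07600; [2] prior 0.38, lik 0.4286, product 0.1629; [3] prior 0.38, lik 0.4, product 0.1520; [4] prior 0.05, lik 0.6429, product 0.03214.
Normalizing constant = 0.42300; the posterior for Urn 4 is its product over the sum, 0.03214/0.42300 = 0.076.

Posterior probability ≈ 0.076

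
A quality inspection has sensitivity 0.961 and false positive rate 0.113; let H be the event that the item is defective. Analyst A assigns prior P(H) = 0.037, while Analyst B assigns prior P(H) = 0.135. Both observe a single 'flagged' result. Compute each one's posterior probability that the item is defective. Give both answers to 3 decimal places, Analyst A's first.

Analyst A: 0.246; Analyst B: 0.570

P('+'|H) = 0.961, P('+'|¬H) = 0.113.
Analyst A: numerator 0.961·0.037 = 0.035557; evidence = 0.035557+0.113·0.963 = 0.14438; posterior = 0.246.
Analyst B: numerator 0.961·0.135 = 0.12974; evidence = 0.12974+0.113·0.865 = 0.22748; posterior = 0.570.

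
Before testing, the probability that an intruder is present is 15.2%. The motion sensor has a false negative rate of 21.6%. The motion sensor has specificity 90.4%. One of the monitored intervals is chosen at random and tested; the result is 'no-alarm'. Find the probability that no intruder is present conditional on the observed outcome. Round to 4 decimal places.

P(¬H | E) ≈ 0.9589

Let H be the event that an intruder is present. P(H) = 0.152, so P(¬H) = 0.848. With E the 'no-alarm' result, P(E|H) = 0.216 and P(E|¬H) = 0.904.
P(E) = 0.216·0.152 + 0.904·0.848 = 0.032832 + 0.76659 = 0.79942.
By Bayes' theorem, P(H|E) = 0.032832 / 0.79942 = 0.0411. Hence P(¬H|E) = 1 − 0.0411 = 0.9589.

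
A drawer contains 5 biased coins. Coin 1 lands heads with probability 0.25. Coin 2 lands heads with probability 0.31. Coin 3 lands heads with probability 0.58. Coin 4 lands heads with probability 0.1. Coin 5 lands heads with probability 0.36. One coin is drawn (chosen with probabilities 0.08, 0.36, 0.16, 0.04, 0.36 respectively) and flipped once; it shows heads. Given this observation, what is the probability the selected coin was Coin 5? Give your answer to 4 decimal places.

P(heads|C1) = 0.25; P(heads|C2) = 0.31; P(heads|C3) = 0.58; P(heads|C4) = 0.1; P(heads|C5) = 0.36.
Prior × likelihood for each source: 0.08·0.25=0.02000, 0.36·0.31=0.1116, 0.16·0.58=0.09280, 0.04·0.1=0.004000, 0.36·0.36=0.1296. Summing gives P(heads) = 0.35800.
P(Coin 5 | heads) = 0.1296 / 0.35800 = 0.3620.

Posterior probability ≈ 0.3620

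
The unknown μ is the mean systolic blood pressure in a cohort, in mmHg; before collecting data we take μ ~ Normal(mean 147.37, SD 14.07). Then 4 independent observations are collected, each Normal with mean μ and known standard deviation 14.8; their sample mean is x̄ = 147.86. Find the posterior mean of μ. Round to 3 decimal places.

Posterior mean ≈ 147.754

With known σ, the Normal prior is conjugate. Weight on the data is w = (n/σ²)/(n/σ² + 1/τ₀²) = 0.0182615/(0.0182615+0.00505140) = 0.78332.
Posterior mean = w·x̄ + (1−w)·μ₀ = 0.78332·147.86 + 0.21668·147.37 = 147.754.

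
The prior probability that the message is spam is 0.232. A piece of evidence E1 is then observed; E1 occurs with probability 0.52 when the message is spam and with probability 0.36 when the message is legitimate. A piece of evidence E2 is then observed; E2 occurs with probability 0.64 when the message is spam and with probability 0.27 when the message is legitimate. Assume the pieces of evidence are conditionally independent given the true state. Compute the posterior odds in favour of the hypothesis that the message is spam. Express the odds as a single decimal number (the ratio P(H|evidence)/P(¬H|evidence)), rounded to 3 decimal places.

Posterior odds ≈ 1.034

Prior odds = 0.232/(1−0.232) = 0.30208.
Likelihood ratio for E1 = 0.52/0.36 = 1.4444.
Likelihood ratio for E2 = 0.64/0.27 = 2.3704.
Posterior odds = prior odds × LR₁ × LR₂ = 1.0343.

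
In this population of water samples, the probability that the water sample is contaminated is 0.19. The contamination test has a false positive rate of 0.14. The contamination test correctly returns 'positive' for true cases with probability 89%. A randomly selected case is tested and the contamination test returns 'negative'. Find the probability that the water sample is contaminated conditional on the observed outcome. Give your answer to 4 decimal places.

P(H | E) ≈ 0.0291

Let H be the event that the water sample is contaminated. P(H) = 0.19, so P(¬H) = 0.81. With E the 'negative' result, P(E|H) = 0.11 and P(E|¬H) = 0.86.
P(E) = 0.11·0.19 + 0.86·0.81 = 0.020900 + 0.69660 = 0.71750.
By Bayes' theorem, P(H|E) = 0.020900 / 0.71750 = 0.0291.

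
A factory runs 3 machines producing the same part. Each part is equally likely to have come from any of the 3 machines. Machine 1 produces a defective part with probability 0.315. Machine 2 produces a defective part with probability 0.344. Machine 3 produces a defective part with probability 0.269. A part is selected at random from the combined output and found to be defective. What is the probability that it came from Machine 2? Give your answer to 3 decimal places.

P(defective|M1) = 0.315; P(defective|M2) = 0.344; P(defective|M3) = 0.269.
Prior × likelihood for each source: 0.333333·0.315=0.1050, 0.333333·0.344=0.1147, 0.333333·0.269=0.08967. Summing gives P(defective) = 0.30933.
P(Machine 2 | defective) = 0.1147 / 0.30933 = 0.371.

Posterior probability ≈ 0.371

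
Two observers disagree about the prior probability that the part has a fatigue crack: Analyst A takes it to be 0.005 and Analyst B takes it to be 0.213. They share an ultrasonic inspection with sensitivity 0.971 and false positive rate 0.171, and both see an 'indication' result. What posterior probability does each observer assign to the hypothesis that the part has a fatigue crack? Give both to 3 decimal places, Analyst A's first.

P('+'|H) = 0.971, P('+'|¬H) = 0.171.
Analyst A: numerator 0.971·0.005 = 0.0048550; evidence = 0.0048550+0.171·0.995 = 0.17500; posterior = 0.028.
Analyst B: numerator 0.971·0.213 = 0.20682; evidence = 0.20682+0.171·0.787 = 0.34140; posterior = 0.606.

Analyst A: 0.028; Analyst B: 0.606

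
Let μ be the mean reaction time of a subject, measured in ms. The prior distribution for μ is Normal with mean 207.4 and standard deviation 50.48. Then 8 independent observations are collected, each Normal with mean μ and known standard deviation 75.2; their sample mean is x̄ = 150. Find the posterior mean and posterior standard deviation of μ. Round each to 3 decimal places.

With known σ, the Normal prior is conjugate. Weight on the data is w = (n/σ²)/(n/σ² + 1/τ₀²) = 0.00141467/(0.00141467+0.00039243) = 0.78284.
Posterior mean = w·x̄ + (1−w)·μ₀ = 0.78284·150 + 0.21716·207.4 = 162.465. Posterior variance = 1/(0.00141467+0.00039243) = 553.374, so SD = 23.524.

Posterior mean ≈ 162.465; posterior SD ≈ 23.524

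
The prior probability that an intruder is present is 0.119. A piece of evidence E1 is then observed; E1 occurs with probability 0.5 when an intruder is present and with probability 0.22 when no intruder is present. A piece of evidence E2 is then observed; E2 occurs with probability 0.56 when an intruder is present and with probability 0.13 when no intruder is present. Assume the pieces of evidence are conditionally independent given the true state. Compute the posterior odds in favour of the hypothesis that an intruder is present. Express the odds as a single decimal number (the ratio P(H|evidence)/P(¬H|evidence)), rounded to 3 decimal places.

Prior odds = 0.119/(1−0.119) = 0.13507. In log-odds, ln(0.13507) = -2.0019.
Add log likelihood ratios: ln(2.2727) + ln(4.3077) = 2.2814.
Posterior log-odds = 0.27945, so posterior odds = exp(0.27945) = 1.3224.

Posterior odds ≈ 1.322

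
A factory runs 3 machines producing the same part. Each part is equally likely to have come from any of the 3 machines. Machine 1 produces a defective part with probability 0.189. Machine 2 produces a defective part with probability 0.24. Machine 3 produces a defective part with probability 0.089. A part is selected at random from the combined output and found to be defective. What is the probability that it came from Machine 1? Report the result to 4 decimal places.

P(defective|M1) = 0.189; P(defective|M2) = 0.24; P(defective|M3) = 0.089.
Prior × likelihood for each source: 0.333333·0.189=0.06300, 0.333333·0.24=0.08000, 0.333333·0.089=0.02967. Summing gives P(defective) = 0.17267.
P(Machine 1 | defective) = 0.06300 / 0.17267 = 0.3649.

Posterior probability ≈ 0.3649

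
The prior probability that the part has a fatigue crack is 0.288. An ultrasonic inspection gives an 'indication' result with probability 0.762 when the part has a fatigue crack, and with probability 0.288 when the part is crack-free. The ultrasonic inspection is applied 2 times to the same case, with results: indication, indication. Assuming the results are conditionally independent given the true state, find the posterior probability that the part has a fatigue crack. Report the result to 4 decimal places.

Posterior P(H) ≈ 0.7390

Let H be the event that the part has a fatigue crack; start with P(H) = 0.288. P('indication'|H) = 0.762, P('indication'|¬H) = 0.288.
Update on result 1 ('indication'): P(H) ← 0.762·0.2880 / (0.762·0.2880 + 0.288·0.7120) = 0.21946/0.42451 = 0.5170.
Update on result 2 ('indication'): P(H) ← 0.762·0.5170 / (0.762·0.5170 + 0.288·0.4830) = 0.39392/0.53304 = 0.7390.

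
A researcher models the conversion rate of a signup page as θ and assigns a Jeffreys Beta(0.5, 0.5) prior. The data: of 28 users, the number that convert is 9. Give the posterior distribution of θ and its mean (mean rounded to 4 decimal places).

Posterior: Beta(9.5, 19.5); mean ≈ 0.3276

Observing 9 successes and 19 failures updates Beta(0.5, 0.5) by adding the success and failure counts to the two shape parameters: α = 0.5+9 = 9.5, β = 0.5+19 = 19.5.
Posterior mean = α/(α+β) = 9.5/29 = 0.3276.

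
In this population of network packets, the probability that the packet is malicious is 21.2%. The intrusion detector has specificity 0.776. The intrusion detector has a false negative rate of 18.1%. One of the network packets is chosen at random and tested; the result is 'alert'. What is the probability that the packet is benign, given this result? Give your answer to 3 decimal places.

Let H be the event that the packet is malicious. P(H) = 0.212, so P(¬H) = 0.788. With E the 'alert' result, P(E|H) = 0.819 and P(E|¬H) = 0.224.
P(E) = 0.819·0.212 + 0.224·0.788 = 0.17363 + 0.17651 = 0.35014.
By Bayes' theorem, P(H|E) = 0.17363 / 0.35014 = 0.496. Hence P(¬H|E) = 1 − 0.496 = 0.504.

P(¬H | E) ≈ 0.504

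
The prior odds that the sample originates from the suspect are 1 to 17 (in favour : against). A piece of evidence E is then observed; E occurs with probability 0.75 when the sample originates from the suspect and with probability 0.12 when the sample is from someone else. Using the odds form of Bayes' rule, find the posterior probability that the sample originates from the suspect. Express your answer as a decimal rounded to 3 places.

Posterior probability ≈ 0.269

Prior odds = 1/17 = 0.058824.
Likelihood ratio for E = 0.75/0.12 = 6.2500.
Posterior odds = prior odds × LR = 0.36765.
Posterior probability = odds/(1+odds) = 0.36765/1.3676 = 0.269.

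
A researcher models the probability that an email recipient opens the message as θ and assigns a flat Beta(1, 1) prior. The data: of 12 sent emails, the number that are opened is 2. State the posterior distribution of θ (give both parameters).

The binomial likelihood is conjugate to the Beta prior: with 2 successes and 10 failures, the posterior is Beta(1+2, 1+10) = Beta(3, 11).

Posterior: Beta(3, 11)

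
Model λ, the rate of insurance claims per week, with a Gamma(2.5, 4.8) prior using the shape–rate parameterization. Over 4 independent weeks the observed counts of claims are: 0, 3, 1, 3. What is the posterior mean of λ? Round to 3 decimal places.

Total count ∑xᵢ = 7 over n = 4 weeks.
Gamma is conjugate to the Poisson likelihood: posterior is Gamma(shape = 2.5+7 = 9.5, rate = 4.8+4 = 8.8).
E[λ | data] = 9.5/8.8 = 1.080.

Posterior mean ≈ 1.080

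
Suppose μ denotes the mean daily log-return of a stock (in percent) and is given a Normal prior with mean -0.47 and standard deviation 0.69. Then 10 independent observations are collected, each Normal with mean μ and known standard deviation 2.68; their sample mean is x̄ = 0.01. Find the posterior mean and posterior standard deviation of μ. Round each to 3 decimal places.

Prior precision 1/τ₀² = 1/0.69² = 2.10040; data precision n/σ² = 10/2.68² = 1.39229.
Posterior precision = 2.10040 + 1.39229 = 3.49269, giving posterior SD = 1/√3.49269 = 0.535.
Posterior mean = (2.10040·-0.47 + 1.39229·0.01) / 3.49269 = -0.279.

Posterior mean ≈ -0.279; posterior SD ≈ 0.535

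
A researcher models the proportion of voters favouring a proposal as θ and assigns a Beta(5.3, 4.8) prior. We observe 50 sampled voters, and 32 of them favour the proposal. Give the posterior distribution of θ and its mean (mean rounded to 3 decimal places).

The binomial likelihood is conjugate to the Beta prior: with 32 successes and 18 failures, the posterior is Beta(5.3+32, 4.8+18) = Beta(37.3, 22.8).
Posterior mean = α/(α+β) = 37.3/60.1 = 0.621.

Posterior: Beta(37.3, 22.8); mean ≈ 0.621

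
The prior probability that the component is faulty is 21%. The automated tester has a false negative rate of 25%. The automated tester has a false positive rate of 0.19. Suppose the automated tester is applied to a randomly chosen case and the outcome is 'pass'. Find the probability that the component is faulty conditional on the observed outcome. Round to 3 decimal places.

Let H be the event that the component is faulty. P(H) = 0.21, so P(¬H) = 0.79. With E the 'pass' result, P(E|H) = 0.25 and P(E|¬H) = 0.81.
P(E) = 0.25·0.21 + 0.81·0.79 = 0.052500 + 0.63990 = 0.69240.
By Bayes' theorem, P(H|E) = 0.052500 / 0.69240 = 0.076.

P(H | E) ≈ 0.076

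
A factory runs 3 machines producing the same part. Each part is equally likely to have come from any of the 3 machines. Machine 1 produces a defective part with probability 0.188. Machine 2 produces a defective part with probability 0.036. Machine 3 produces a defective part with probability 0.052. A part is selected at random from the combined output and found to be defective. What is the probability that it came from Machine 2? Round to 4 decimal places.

P(defective|M1) = 0.188; P(defective|M2) = 0.036; P(defective|M3) = 0.052.
Prior × likelihood for each source: 0.333333·0.188=0.06267, 0.333333·0.036=0.01200, 0.333333·0.052=0.01733. Summing gives P(defective) = 0.092000.
P(Machine 2 | defective) = 0.01200 / 0.092000 = 0.1304.

Posterior probability ≈ 0.1304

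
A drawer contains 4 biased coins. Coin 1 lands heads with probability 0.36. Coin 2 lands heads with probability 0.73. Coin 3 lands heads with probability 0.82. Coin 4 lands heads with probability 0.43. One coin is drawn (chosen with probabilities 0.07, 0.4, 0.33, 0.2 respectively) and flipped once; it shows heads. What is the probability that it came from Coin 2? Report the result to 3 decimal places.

P(heads|C1) = 0.36; P(heads|C2) = 0.73; P(heads|C3) = 0.82; P(heads|C4) = 0.43.
Prior × likelihood for each source: 0.07·0.36=0.02520, 0.4·0.73=0.2920, 0.33·0.82=0.2706, 0.2·0.43=0.08600. Summing gives P(heads) = 0.67380.
P(Coin 2 | heads) = 0.2920 / 0.67380 = 0.433.

Posterior probability ≈ 0.433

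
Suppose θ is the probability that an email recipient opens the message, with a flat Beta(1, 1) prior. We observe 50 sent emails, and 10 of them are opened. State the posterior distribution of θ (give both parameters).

Observing 10 successes and 40 failures updates Beta(1, 1) by adding the success and failure counts to the two shape parameters: α = 1+10 = 11, β = 1+40 = 41.

Posterior: Beta(11, 41)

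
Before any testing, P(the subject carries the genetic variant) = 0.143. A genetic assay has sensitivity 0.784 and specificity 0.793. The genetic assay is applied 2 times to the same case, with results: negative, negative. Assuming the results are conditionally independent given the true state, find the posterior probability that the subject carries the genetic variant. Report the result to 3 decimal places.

With H the event that the subject carries the genetic variant, the joint likelihood of the observed sequence is P(data|H) = 0.216·0.216 = 0.046656 and P(data|¬H) = 0.793·0.793 = 0.62885.
Bayes: P(H|data) = 0.143·0.046656 / (0.143·0.046656 + 0.857·0.62885) = 0.0066718/0.54560 = 0.0122.

Posterior P(H) ≈ 0.012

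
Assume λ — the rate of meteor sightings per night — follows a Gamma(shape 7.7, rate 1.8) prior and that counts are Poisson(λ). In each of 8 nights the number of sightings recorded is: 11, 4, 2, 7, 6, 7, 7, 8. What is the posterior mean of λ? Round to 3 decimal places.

Posterior mean ≈ 6.092

The Poisson likelihood adds the total count to the shape and the number of exposure periods to the rate. Here ∑xᵢ = 52 and n = 8, so shape 7.7→59.7 and rate 1.8→9.8.
E[λ | data] = 59.7/9.8 = 6.092.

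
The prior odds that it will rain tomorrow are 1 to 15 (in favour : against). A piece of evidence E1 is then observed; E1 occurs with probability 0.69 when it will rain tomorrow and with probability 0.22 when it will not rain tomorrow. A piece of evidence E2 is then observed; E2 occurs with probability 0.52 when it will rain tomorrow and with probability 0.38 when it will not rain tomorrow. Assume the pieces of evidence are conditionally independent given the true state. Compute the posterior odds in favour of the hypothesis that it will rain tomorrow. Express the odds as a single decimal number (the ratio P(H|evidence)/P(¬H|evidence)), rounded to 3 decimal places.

Prior odds = 1/15 = 0.066667.
Likelihood ratio for E1 = 0.69/0.22 = 3.1364.
Likelihood ratio for E2 = 0.52/0.38 = 1.3684.
Posterior odds = prior odds × LR₁ × LR₂ = 0.28612.

Posterior odds ≈ 0.286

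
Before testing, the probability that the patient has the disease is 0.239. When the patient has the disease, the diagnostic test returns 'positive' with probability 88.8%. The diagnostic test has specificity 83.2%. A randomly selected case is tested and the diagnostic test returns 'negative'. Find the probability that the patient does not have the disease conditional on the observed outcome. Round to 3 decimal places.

Let H be the event that the patient has the disease. P(H) = 0.239, so P(¬H) = 0.761. With E the 'negative' result, P(E|H) = 0.112 and P(E|¬H) = 0.832.
P(E) = 0.112·0.239 + 0.832·0.761 = 0.026768 + 0.63315 = 0.65992.
By Bayes' theorem, P(H|E) = 0.026768 / 0.65992 = 0.041. Hence P(¬H|E) = 1 − 0.041 = 0.959.

P(¬H | E) ≈ 0.959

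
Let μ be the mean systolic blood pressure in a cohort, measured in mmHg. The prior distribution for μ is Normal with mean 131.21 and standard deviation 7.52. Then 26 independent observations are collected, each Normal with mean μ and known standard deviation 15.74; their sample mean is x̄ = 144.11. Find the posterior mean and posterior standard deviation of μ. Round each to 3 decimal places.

With known σ, the Normal prior is conjugate. Weight on the data is w = (n/σ²)/(n/σ² + 1/τ₀²) = 0.104946/(0.104946+0.0176833) = 0.85580.
Posterior mean = w·x̄ + (1−w)·μ₀ = 0.85580·144.11 + 0.14420·131.21 = 142.250. Posterior variance = 1/(0.104946+0.0176833) = 8.15469, so SD = 2.856.

Posterior mean ≈ 142.250; posterior SD ≈ 2.856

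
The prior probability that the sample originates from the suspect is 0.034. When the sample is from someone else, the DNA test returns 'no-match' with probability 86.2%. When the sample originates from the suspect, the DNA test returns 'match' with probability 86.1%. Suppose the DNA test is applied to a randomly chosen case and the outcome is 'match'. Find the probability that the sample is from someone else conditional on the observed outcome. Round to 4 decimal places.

Write H for 'the sample originates from the suspect'. Prior odds H:¬H = 0.034/0.966 = 0.035197. For the 'match' outcome, the likelihood ratio is 0.861/0.138 = 6.2391.
Posterior odds = 0.035197 × 6.2391 = 0.21960, so P(H|E) = 0.21960/(1+0.21960) = 0.1801. Then P(¬H|E) = 1 − 0.1801 = 0.8199.

P(¬H | E) ≈ 0.8199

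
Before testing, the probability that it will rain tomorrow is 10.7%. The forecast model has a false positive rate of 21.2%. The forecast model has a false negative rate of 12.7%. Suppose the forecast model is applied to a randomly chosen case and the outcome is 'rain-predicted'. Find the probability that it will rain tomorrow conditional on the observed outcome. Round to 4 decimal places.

P(H | E) ≈ 0.3304

Write H for 'it will rain tomorrow'. Prior odds H:¬H = 0.107/0.893 = 0.11982. For the 'rain-predicted' outcome, the likelihood ratio is 0.873/0.212 = 4.1179.
Posterior odds = 0.11982 × 4.1179 = 0.49341, so P(H|E) = 0.49341/(1+0.49341) = 0.3304.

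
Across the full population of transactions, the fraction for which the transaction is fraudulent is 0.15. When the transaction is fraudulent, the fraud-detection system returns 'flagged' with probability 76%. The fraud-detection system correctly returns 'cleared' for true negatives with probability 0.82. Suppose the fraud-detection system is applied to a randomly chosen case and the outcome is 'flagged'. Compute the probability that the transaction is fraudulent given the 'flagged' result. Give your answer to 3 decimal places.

P(H | E) ≈ 0.427

Let H be the event that the transaction is fraudulent. P(H) = 0.15, so P(¬H) = 0.85. With E the 'flagged' result, P(E|H) = 0.76 and P(E|¬H) = 0.18.
P(E) = 0.76·0.15 + 0.18·0.85 = 0.11400 + 0.15300 = 0.26700.
By Bayes' theorem, P(H|E) = 0.11400 / 0.26700 = 0.427.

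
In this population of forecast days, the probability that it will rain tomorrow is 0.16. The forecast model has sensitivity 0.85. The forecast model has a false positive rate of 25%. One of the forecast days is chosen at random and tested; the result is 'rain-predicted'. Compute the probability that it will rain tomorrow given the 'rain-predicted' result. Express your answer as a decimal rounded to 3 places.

P(H | E) ≈ 0.393

Let H be the event that it will rain tomorrow. P(H) = 0.16, so P(¬H) = 0.84. With E the 'rain-predicted' result, P(E|H) = 0.85 and P(E|¬H) = 0.25.
P(E) = 0.85·0.16 + 0.25·0.84 = 0.13600 + 0.21000 = 0.34600.
By Bayes' theorem, P(H|E) = 0.13600 / 0.34600 = 0.393.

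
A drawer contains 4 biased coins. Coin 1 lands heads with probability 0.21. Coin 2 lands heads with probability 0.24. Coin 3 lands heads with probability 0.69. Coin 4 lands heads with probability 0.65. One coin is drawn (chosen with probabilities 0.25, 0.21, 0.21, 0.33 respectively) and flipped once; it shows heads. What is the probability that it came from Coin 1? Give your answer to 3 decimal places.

Posterior probability ≈ 0.114

P(heads|C1) = 0.21; P(heads|C2) = 0.24; P(heads|C3) = 0.69; P(heads|C4) = 0.65.
Prior × likelihood for each source: 0.25·0.21=0.05250, 0.21·0.24=0.05040, 0.21·0.69=0.1449, 0.33·0.65=0.2145. Summing gives P(heads) = 0.46230.
P(Coin 1 | heads) = 0.05250 / 0.46230 = 0.114.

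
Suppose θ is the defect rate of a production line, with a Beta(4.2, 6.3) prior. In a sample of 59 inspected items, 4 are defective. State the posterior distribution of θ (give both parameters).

Posterior: Beta(8.2, 61.3)

The binomial likelihood is conjugate to the Beta prior: with 4 successes and 55 failures, the posterior is Beta(4.2+4, 6.3+55) = Beta(8.2, 61.3).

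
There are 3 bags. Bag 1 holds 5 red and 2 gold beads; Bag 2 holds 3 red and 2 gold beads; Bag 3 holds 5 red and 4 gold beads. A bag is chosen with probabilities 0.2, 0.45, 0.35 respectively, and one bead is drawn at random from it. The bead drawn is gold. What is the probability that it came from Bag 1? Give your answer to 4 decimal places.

Posterior probability ≈ 0.1455

Tabulate prior·likelihood by source: [1] prior 0.2, lik 0.2857, product 0.05714; [2] prior 0.45, lik 0.4, product 0.1800; [3] prior 0.35, lik 0.4444, product 0.1556.
Normalizing constant = 0.39270; the posterior for Bag 1 is its product over the sum, 0.05714/0.39270 = 0.1455.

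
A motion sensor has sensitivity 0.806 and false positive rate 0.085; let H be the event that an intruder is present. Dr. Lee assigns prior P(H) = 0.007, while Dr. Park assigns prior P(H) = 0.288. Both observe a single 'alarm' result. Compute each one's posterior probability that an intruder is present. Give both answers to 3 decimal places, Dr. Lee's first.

Dr. Lee: 0.063; Dr. Park: 0.793

The likelihood ratio for an 'alarm' result is 0.806/0.085 = 9.4824.
Dr. Lee: prior odds 0.007/0.993 = 0.0070493; posterior odds 0.066844; posterior probability 0.063.
Dr. Park: prior odds 0.288/0.712 = 0.40449; posterior odds 3.8356; posterior probability 0.793.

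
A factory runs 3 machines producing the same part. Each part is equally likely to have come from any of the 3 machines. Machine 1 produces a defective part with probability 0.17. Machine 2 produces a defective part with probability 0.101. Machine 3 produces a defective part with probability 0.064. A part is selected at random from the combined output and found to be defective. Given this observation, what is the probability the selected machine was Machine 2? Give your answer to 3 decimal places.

Tabulate prior·likelihood by source: [1] prior 0.333333, lik 0.17, product 0.05667; [2] prior 0.333333, lik 0.101, product 0.03367; [3] prior 0.333333, lik 0.064, product 0.02133.
Normalizing constant = 0.11167; the posterior for Machine 2 is its product over the sum, 0.03367/0.11167 = 0.301.

Posterior probability ≈ 0.301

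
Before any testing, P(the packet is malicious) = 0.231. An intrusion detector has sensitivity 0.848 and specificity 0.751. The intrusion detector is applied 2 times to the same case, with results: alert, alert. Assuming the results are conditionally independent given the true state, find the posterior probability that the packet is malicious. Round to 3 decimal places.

Posterior P(H) ≈ 0.777

Let H be the event that the packet is malicious; start with P(H) = 0.231. P('alert'|H) = 0.848, P('alert'|¬H) = 0.249.
Update on result 1 ('alert'): P(H) ← 0.848·0.2310 / (0.848·0.2310 + 0.249·0.7690) = 0.19589/0.38737 = 0.5057.
Update on result 2 ('alert'): P(H) ← 0.848·0.5057 / (0.848·0.5057 + 0.249·0.4943) = 0.42882/0.55191 = 0.7770.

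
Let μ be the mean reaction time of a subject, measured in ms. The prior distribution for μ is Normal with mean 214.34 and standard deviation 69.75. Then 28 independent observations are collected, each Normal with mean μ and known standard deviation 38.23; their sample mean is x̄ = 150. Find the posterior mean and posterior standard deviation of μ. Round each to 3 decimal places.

With known σ, the Normal prior is conjugate. Weight on the data is w = (n/σ²)/(n/σ² + 1/τ₀²) = 0.0191580/(0.0191580+0.00020555) = 0.98938.
Posterior mean = w·x̄ + (1−w)·μ₀ = 0.98938·150 + 0.010615·214.34 = 150.683. Posterior variance = 1/(0.0191580+0.00020555) = 51.6435, so SD = 7.186.

Posterior mean ≈ 150.683; posterior SD ≈ 7.186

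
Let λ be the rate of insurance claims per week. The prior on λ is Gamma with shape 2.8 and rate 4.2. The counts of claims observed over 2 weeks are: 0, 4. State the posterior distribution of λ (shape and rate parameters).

Posterior: Gamma(shape=6.8, rate=6.2)

The Poisson likelihood adds the total count to the shape and the number of exposure periods to the rate. Here ∑xᵢ = 4 and n = 2, so shape 2.8→6.8 and rate 4.2→6.2.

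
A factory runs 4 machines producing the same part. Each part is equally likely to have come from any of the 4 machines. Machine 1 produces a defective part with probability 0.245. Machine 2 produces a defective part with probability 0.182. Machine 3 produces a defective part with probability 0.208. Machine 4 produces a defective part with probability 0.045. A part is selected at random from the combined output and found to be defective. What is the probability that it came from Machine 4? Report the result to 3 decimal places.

P(defective|M1) = 0.245; P(defective|M2) = 0.182; P(defective|M3) = 0.208; P(defective|M4) = 0.045.
Prior × likelihood for each source: 0.25·0.245=0.06125, 0.25·0.182=0.04550, 0.25·0.208=0.05200, 0.25·0.045=0.01125. Summing gives P(defective) = 0.17000.
P(Machine 4 | defective) = 0.01125 / 0.17000 = 0.066.

Posterior probability ≈ 0.066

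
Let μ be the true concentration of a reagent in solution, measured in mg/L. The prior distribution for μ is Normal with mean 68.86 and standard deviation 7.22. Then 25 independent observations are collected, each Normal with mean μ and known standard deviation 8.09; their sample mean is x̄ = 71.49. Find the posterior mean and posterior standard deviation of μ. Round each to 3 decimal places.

With known σ, the Normal prior is conjugate. Weight on the data is w = (n/σ²)/(n/σ² + 1/τ₀²) = 0.381982/(0.381982+0.0191834) = 0.95218.
Posterior mean = w·x̄ + (1−w)·μ₀ = 0.95218·71.49 + 0.047819·68.86 = 71.364. Posterior variance = 1/(0.381982+0.0191834) = 2.49274, so SD = 1.579.

Posterior mean ≈ 71.364; posterior SD ≈ 1.579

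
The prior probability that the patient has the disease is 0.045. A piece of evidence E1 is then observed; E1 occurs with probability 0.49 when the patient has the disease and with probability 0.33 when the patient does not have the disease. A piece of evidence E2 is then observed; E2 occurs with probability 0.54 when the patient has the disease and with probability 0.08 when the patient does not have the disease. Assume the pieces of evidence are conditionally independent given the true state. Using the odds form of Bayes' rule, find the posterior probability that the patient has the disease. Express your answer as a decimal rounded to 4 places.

Posterior probability ≈ 0.3208

Prior odds = 0.045/(1−0.045) = 0.047120. In log-odds, ln(0.047120) = -3.0550.
Add log likelihood ratios: ln(1.4848) + ln(6.7500) = 2.3049.
Posterior log-odds = -0.75019, so posterior odds = exp(-0.75019) = 0.47228. Converting, P(H|E) = 0.47228/1.4723 = 0.3208.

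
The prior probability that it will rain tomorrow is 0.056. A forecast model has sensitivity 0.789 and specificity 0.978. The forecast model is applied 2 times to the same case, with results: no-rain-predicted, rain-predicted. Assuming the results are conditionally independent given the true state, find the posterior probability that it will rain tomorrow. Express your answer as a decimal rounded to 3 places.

Posterior P(H) ≈ 0.315

Let H be the event that it will rain tomorrow; start with P(H) = 0.056. P('rain-predicted'|H) = 0.789, P('rain-predicted'|¬H) = 0.022.
Update on result 1 ('no-rain-predicted'): P(H) ← 0.211·0.0560 / (0.211·0.0560 + 0.978·0.9440) = 0.011816/0.93505 = 0.0126.
Update on result 2 ('rain-predicted'): P(H) ← 0.789·0.0126 / (0.789·0.0126 + 0.022·0.9874) = 0.0099704/0.031692 = 0.3146.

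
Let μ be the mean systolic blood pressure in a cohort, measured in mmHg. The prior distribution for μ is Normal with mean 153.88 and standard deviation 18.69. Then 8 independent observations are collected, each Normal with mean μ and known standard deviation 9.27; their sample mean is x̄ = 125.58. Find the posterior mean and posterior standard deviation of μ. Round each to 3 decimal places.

Posterior mean ≈ 126.424; posterior SD ≈ 3.228

With known σ, the Normal prior is conjugate. Weight on the data is w = (n/σ²)/(n/σ² + 1/τ₀²) = 0.0930959/(0.0930959+0.00286274) = 0.97017.
Posterior mean = w·x̄ + (1−w)·μ₀ = 0.97017·125.58 + 0.029833·153.88 = 126.424. Posterior variance = 1/(0.0930959+0.00286274) = 10.4212, so SD = 3.228.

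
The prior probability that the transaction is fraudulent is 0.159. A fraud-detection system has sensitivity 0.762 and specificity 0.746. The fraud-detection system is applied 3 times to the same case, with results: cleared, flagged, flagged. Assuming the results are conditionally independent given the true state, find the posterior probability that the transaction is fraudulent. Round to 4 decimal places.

Let H be the event that the transaction is fraudulent; start with P(H) = 0.159. P('flagged'|H) = 0.762, P('flagged'|¬H) = 0.254.
Update on result 1 ('cleared'): P(H) ← 0.238·0.1590 / (0.238·0.1590 + 0.746·0.8410) = 0.037842/0.66523 = 0.0569.
Update on result 2 ('flagged'): P(H) ← 0.762·0.0569 / (0.762·0.0569 + 0.254·0.9431) = 0.043347/0.28290 = 0.1532.
Update on result 3 ('flagged'): P(H) ← 0.762·0.1532 / (0.762·0.1532 + 0.254·0.8468) = 0.11676/0.33184 = 0.3518.

Posterior P(H) ≈ 0.3518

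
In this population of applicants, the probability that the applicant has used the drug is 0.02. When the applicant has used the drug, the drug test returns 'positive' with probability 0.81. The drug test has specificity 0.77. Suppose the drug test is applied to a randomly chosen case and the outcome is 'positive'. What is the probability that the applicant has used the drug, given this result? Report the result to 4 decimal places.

P(H | E) ≈ 0.0671

Let H be the event that the applicant has used the drug. P(H) = 0.02, so P(¬H) = 0.98. With E the 'positive' result, P(E|H) = 0.81 and P(E|¬H) = 0.23.
P(E) = 0.81·0.02 + 0.23·0.98 = 0.016200 + 0.22540 = 0.24160.
By Bayes' theorem, P(H|E) = 0.016200 / 0.24160 = 0.0671.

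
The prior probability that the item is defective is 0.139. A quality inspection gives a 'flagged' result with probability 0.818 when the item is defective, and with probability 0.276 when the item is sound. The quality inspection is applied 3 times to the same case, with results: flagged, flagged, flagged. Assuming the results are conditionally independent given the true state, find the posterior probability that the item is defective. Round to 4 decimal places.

With H the event that the item is defective, the joint likelihood of the observed sequence is P(data|H) = 0.818·0.818·0.818 = 0.54734 and P(data|¬H) = 0.276·0.276·0.276 = 0.021025.
Bayes: P(H|data) = 0.139·0.54734 / (0.139·0.54734 + 0.861·0.021025) = 0.076081/0.094183 = 0.8078.

Posterior P(H) ≈ 0.8078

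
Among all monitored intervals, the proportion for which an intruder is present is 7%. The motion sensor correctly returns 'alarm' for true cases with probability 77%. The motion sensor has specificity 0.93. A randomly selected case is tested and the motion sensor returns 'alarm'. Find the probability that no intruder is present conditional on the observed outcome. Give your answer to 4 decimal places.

Let H be the event that an intruder is present. P(H) = 0.07, so P(¬H) = 0.93. With E the 'alarm' result, P(E|H) = 0.77 and P(E|¬H) = 0.07.
P(E) = 0.77·0.07 + 0.07·0.93 = 0.053900 + 0.065100 = 0.11900.
By Bayes' theorem, P(H|E) = 0.053900 / 0.11900 = 0.4529. Hence P(¬H|E) = 1 − 0.4529 = 0.5471.

P(¬H | E) ≈ 0.5471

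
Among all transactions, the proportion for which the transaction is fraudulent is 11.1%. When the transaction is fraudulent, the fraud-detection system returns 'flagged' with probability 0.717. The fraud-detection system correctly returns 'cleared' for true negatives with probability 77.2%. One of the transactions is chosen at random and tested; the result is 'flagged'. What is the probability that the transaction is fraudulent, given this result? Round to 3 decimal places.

P(H | E) ≈ 0.282

Let H be the event that the transaction is fraudulent. P(H) = 0.111, so P(¬H) = 0.889. With E the 'flagged' result, P(E|H) = 0.717 and P(E|¬H) = 0.228.
P(E) = 0.717·0.111 + 0.228·0.889 = 0.079587 + 0.20269 = 0.28228.
By Bayes' theorem, P(H|E) = 0.079587 / 0.28228 = 0.282.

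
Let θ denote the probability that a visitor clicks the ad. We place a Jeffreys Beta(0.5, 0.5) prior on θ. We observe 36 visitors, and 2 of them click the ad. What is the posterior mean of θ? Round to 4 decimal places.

Posterior mean ≈ 0.0676

The binomial likelihood is conjugate to the Beta prior: with 2 successes and 34 failures, the posterior is Beta(0.5+2, 0.5+34) = Beta(2.5, 34.5).
Posterior mean = α/(α+β) = 2.5/37 = 0.0676.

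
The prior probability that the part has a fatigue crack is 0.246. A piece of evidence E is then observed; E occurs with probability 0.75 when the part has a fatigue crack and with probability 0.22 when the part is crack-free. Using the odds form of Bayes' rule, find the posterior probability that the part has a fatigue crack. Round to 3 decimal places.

Prior odds = 0.246/(1−0.246) = 0.32626. In log-odds, ln(0.32626) = -1.1201.
Add log likelihood ratio: ln(3.4091) = 1.2264.
Posterior log-odds = 0.10638, so posterior odds = exp(0.10638) = 1.1122. Converting, P(H|E) = 1.1122/2.1122 = 0.527.

Posterior probability ≈ 0.527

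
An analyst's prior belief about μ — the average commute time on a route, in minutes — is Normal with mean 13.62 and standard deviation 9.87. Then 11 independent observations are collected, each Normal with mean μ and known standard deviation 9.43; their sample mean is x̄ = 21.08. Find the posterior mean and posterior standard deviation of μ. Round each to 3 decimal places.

With known σ, the Normal prior is conjugate. Weight on the data is w = (n/σ²)/(n/σ² + 1/τ₀²) = 0.123700/(0.123700+0.0102652) = 0.92337.
Posterior mean = w·x̄ + (1−w)·μ₀ = 0.92337·21.08 + 0.076626·13.62 = 20.508. Posterior variance = 1/(0.123700+0.0102652) = 7.46463, so SD = 2.732.

Posterior mean ≈ 20.508; posterior SD ≈ 2.732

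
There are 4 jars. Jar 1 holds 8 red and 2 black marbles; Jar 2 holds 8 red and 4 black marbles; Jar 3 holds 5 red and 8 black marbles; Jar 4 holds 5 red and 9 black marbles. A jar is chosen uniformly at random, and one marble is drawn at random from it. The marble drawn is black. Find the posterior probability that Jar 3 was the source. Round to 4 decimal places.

P(black|Jar 1) = 0.2; P(black|Jar 2) = 0.3333; P(black|Jar 3) = 0.6154; P(black|Jar 4) = 0.6429.
Prior × likelihood for each source: 0.25·0.2=0.05000, 0.25·0.3333=0.08333, 0.25·0.6154=0.1538, 0.25·0.6429=0.1607. Summing gives P(black) = 0.44789.
P(Jar 3 | black) = 0.1538 / 0.44789 = 0.3435.

Posterior probability ≈ 0.3435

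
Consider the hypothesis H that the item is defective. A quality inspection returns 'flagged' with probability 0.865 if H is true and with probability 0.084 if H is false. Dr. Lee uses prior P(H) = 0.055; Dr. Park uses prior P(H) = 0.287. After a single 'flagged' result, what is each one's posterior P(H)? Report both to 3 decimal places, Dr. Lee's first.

Dr. Lee: 0.375; Dr. Park: 0.806

The likelihood ratio for a 'flagged' result is 0.865/0.084 = 10.298.
Dr. Lee: prior odds 0.055/0.945 = 0.058201; posterior odds 0.59933; posterior probability 0.375.
Dr. Park: prior odds 0.287/0.713 = 0.40252; posterior odds 4.1450; posterior probability 0.806.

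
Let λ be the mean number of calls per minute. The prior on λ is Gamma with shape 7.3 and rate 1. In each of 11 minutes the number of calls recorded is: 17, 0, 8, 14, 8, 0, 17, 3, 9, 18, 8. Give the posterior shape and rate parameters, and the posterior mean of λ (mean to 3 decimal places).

Total count ∑xᵢ = 102 over n = 11 minutes.
Gamma is conjugate to the Poisson likelihood: posterior is Gamma(shape = 7.3+102 = 109.3, rate = 1+11 = 12).
Posterior mean = shape/rate = 109.3/12 = 9.108.

Posterior: Gamma(shape=109.3, rate=12); mean ≈ 9.108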